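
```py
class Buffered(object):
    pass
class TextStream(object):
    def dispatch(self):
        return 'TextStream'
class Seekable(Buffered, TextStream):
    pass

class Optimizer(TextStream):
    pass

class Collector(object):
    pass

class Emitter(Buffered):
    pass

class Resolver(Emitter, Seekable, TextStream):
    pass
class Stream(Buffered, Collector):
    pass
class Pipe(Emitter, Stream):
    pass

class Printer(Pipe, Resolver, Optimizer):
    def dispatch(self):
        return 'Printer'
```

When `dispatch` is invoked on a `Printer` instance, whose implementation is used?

L[Printer] = Printer + merge(L[Pipe], L[Resolver], L[Optimizer], [Pipe Resolver Optimizer])
  take Pipe:  [Pipe Emitter Stream Buffered Collector object] + [Resolver Emitter Seekable Buffered TextStream object] + [Optimizer TextStream object] + [Pipe Resolver Optimizer]
  take Resolver:  [Emitter Stream Buffered Collector object] + [Resolver Emitter Seekable Buffered TextStream object] + [Optimizer TextStream object] + [Resolver Optimizer]
  take Emitter:  [Emitter Stream Buffered Collector object] + [Emitter Seekable Buffered TextStream object] + [Optimizer TextStream object] + [Optimizer]
  take Stream:  [Stream Buffered Collector object] + [Seekable Buffered TextStream object] + [Optimizer TextStream object] + [Optimizer]
  take Seekable:  [Buffered Collector object] + [Seekable Buffered TextStream object] + [Optimizer TextStream object] + [Optimizer]
  take Buffered:  [Buffered Collector object] + [Buffered TextStream object] + [Optimizer TextStream object] + [Optimizer]
  take Collector:  [Collector object] + [TextStream object] + [Optimizer TextStream object] + [Optimizer]
  take Optimizer:  [object] + [TextStream object] + [Optimizer TextStream object] + [Optimizer]
  take TextStream:  [object] + [TextStream object] + [TextStream object]
  take object:  [object] + [object] + [object]
MRO: Printer Pipe Resolver Emitter Stream Seekable Buffered Collector Optimizer TextStream object
dispatch is defined in: Printer, TextStream. First along the MRO is Printer.

Printer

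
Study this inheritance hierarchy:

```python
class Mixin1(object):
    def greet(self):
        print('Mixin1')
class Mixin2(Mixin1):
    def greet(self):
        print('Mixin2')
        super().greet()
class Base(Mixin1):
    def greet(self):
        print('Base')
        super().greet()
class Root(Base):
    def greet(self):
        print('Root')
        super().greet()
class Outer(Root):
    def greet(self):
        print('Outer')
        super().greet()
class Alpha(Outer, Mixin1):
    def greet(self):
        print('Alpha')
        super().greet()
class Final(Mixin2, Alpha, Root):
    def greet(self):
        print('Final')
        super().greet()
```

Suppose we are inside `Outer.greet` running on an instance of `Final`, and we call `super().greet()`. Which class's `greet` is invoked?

L[Final] = Final + merge(L[Mixin2], L[Alpha], L[Root], [Mixin2 Alpha Root])
  take Mixin2:  [Mixin2 Mixin1 object] + [Alpha Outer Root Base Mixin1 object] + [Root Base Mixin1 object] + [Mixin2 Alpha Root]
  take Alpha:  [Mixin1 object] + [Alpha Outer Root Base Mixin1 object] + [Root Base Mixin1 object] + [Alpha Root]
  take Outer:  [Mixin1 object] + [Outer Root Base Mixin1 object] + [Root Base Mixin1 object] + [Root]
  take Root:  [Mixin1 object] + [Root Base Mixin1 object] + [Root Base Mixin1 object] + [Root]
  take Base:  [Mixin1 object] + [Base Mixin1 object] + [Base Mixin1 object]
  take Mixin1:  [Mixin1 object] + [Mixin1 object] + [Mixin1 object]
  take object:  [object] + [object] + [object]
MRO: Final Mixin2 Alpha Outer Root Base Mixin1 object
super() in Outer.greet on a Final instance goes to the class after Outer in Final's MRO: Root.

Root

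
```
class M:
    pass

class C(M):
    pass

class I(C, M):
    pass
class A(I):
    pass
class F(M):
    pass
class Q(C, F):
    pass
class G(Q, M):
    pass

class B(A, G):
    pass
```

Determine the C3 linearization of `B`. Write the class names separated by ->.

L[B] = B + merge(L[A], L[G], [A G])
  take A:  [A I C M object] + [G Q C F M object] + [A G]
  take I:  [I C M object] + [G Q C F M object] + [G]
  take G:  [C M object] + [G Q C F M object] + [G]
  take Q:  [C M object] + [Q C F M object]
  take C:  [C M object] + [C F M object]
  take F:  [M object] + [F M object]
  take M:  [M object] + [M object]
  take object:  [object] + [object]

B -> A -> I -> G -> Q -> C -> F -> M -> object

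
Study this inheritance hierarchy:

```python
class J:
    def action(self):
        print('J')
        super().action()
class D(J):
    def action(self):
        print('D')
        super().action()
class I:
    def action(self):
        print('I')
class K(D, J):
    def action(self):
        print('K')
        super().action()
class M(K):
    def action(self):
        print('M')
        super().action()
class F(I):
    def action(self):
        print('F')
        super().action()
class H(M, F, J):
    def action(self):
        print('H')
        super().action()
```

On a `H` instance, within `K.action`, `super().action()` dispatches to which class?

L[H] = H + merge(L[M], L[F], L[J], [M F J])
  take M:  [M K D J object] + [F I object] + [J object] + [M F J]
  take K:  [K D J object] + [F I object] + [J object] + [F J]
  take D:  [D J object] + [F I object] + [J object] + [F J]
  take F:  [J object] + [F I object] + [J object] + [F J]
  take J:  [J object] + [I object] + [J object] + [J]
  take I:  [object] + [I object] + [object]
  take object:  [object] + [object] + [object]
MRO: H M K D F J I object
super() in K.action on a H instance goes to the class after K in H's MRO: D.

D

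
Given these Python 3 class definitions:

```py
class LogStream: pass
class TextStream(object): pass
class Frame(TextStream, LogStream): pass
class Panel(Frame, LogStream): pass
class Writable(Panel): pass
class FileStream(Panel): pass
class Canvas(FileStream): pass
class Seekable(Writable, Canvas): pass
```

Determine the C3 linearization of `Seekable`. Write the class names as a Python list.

[Seekable, Writable, Canvas, FileStream, Panel, Frame, TextStream, LogStream, object]

L[Seekable] = Seekable + merge(L[Writable], L[Canvas], [Writable Canvas])
  take Writable:  [Writable Panel Frame TextStream LogStream object] + [Canvas FileStream Panel Frame TextStream LogStream object] + [Writable Canvas]
  take Canvas:  [Panel Frame TextStream LogStream object] + [Canvas FileStream Panel Frame TextStream LogStream object] + [Canvas]
  take FileStream:  [Panel Frame TextStream LogStream object] + [FileStream Panel Frame TextStream LogStream object]
  take Panel:  [Panel Frame TextStream LogStream object] + [Panel Frame TextStream LogStream object]
  take Frame:  [Frame TextStream LogStream object] + [Frame TextStream LogStream object]
  take TextStream:  [TextStream LogStream object] + [TextStream LogStream object]
  take LogStream:  [LogStream object] + [LogStream object]
  take object:  [object] + [object]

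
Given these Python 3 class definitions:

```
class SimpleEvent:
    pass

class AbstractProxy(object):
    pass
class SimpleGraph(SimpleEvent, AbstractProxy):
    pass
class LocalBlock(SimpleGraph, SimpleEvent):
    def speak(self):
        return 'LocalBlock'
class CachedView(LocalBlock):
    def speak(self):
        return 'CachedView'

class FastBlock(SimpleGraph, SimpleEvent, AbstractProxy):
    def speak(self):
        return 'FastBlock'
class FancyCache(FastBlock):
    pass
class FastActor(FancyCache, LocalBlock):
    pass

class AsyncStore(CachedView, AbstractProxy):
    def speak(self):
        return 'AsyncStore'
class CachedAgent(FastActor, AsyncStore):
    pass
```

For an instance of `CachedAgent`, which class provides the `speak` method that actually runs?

L[CachedAgent] = CachedAgent + merge(L[FastActor], L[AsyncStore], [FastActor AsyncStore])
  take FastActor:  [FastActor FancyCache FastBlock LocalBlock SimpleGraph SimpleEvent AbstractProxy object] + [AsyncStore CachedView LocalBlock SimpleGraph SimpleEvent AbstractProxy object] + [FastActor AsyncStore]
  take FancyCache:  [FancyCache FastBlock LocalBlock SimpleGraph SimpleEvent AbstractProxy object] + [AsyncStore CachedView LocalBlock SimpleGraph SimpleEvent AbstractProxy object] + [AsyncStore]
  take FastBlock:  [FastBlock LocalBlock SimpleGraph SimpleEvent AbstractProxy object] + [AsyncStore CachedView LocalBlock SimpleGraph SimpleEvent AbstractProxy object] + [AsyncStore]
  take AsyncStore:  [LocalBlock SimpleGraph SimpleEvent AbstractProxy object] + [AsyncStore CachedView LocalBlock SimpleGraph SimpleEvent AbstractProxy object] + [AsyncStore]
  take CachedView:  [LocalBlock SimpleGraph SimpleEvent AbstractProxy object] + [CachedView LocalBlock SimpleGraph SimpleEvent AbstractProxy object]
  take LocalBlock:  [LocalBlock SimpleGraph SimpleEvent AbstractProxy object] + [LocalBlock SimpleGraph SimpleEvent AbstractProxy object]
  take SimpleGraph:  [SimpleGraph SimpleEvent AbstractProxy object] + [SimpleGraph SimpleEvent AbstractProxy object]
  take SimpleEvent:  [SimpleEvent AbstractProxy object] + [SimpleEvent AbstractProxy object]
  take AbstractProxy:  [AbstractProxy object] + [AbstractProxy object]
  take object:  [object] + [object]
MRO: CachedAgent FastActor FancyCache FastBlock AsyncStore CachedView LocalBlock SimpleGraph SimpleEvent AbstractProxy object
speak is defined in: AsyncStore, CachedView, FastBlock, LocalBlock. First along the MRO is FastBlock.

FastBlock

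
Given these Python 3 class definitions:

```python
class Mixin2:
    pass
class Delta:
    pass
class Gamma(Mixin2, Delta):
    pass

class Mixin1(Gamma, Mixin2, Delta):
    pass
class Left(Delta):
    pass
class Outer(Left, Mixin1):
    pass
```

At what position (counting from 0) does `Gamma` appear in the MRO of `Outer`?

L[Outer] = Outer + merge(L[Left], L[Mixin1], [Left Mixin1])
  take Left:  [Left Delta object] + [Mixin1 Gamma Mixin2 Delta object] + [Left Mixin1]
  take Mixin1:  [Delta object] + [Mixin1 Gamma Mixin2 Delta object] + [Mixin1]
  take Gamma:  [Delta object] + [Gamma Mixin2 Delta object]
  take Mixin2:  [Delta object] + [Mixin2 Delta object]
  take Delta:  [Delta object] + [Delta object]
  take object:  [object] + [object]
MRO: Outer Left Mixin1 Gamma Mixin2 Delta object
Gamma sits at index 3.

3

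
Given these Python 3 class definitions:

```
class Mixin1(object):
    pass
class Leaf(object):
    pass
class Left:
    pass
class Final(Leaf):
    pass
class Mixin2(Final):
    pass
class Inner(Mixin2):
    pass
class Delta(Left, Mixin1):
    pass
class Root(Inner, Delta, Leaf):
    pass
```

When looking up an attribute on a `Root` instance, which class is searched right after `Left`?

Mixin1

L[Root] = Root + merge(L[Inner], L[Delta], L[Leaf], [Inner Delta Leaf])
  take Inner:  [Inner Mixin2 Final Leaf object] + [Delta Left Mixin1 object] + [Leaf object] + [Inner Delta Leaf]
  take Mixin2:  [Mixin2 Final Leaf object] + [Delta Left Mixin1 object] + [Leaf object] + [Delta Leaf]
  take Final:  [Final Leaf object] + [Delta Left Mixin1 object] + [Leaf object] + [Delta Leaf]
  take Delta:  [Leaf object] + [Delta Left Mixin1 object] + [Leaf object] + [Delta Leaf]
  take Leaf:  [Leaf object] + [Left Mixin1 object] + [Leaf object] + [Leaf]
  take Left:  [object] + [Left Mixin1 object] + [object]
  take Mixin1:  [object] + [Mixin1 object] + [object]
  take object:  [object] + [object] + [object]
MRO: Root Inner Mixin2 Final Delta Leaf Left Mixin1 object
Left is at position 6; next is Mixin1.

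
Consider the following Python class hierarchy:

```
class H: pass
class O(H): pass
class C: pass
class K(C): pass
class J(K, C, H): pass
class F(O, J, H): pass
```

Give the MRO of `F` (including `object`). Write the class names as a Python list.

L[F] = F + merge(L[O], L[J], L[H], [O J H])
  take O:  [O H object] + [J K C H object] + [H object] + [O J H]
  take J:  [H object] + [J K C H object] + [H object] + [J H]
  take K:  [H object] + [K C H object] + [H object] + [H]
  take C:  [H object] + [C H object] + [H object] + [H]
  take H:  [H object] + [H object] + [H object] + [H]
  take object:  [object] + [object] + [object]

[F, O, J, K, C, H, object]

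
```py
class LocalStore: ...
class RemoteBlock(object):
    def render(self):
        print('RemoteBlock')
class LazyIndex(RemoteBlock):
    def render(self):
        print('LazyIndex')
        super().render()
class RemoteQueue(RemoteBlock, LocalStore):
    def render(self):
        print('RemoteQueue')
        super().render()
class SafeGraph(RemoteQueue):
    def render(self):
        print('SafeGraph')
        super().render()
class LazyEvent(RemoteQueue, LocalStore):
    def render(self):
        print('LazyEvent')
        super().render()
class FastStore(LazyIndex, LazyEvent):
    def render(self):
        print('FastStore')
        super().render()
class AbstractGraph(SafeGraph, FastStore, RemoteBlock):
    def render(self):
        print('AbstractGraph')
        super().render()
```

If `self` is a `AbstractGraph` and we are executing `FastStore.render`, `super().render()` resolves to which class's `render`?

LazyIndex

L[AbstractGraph] = AbstractGraph + merge(L[SafeGraph], L[FastStore], L[RemoteBlock], [SafeGraph FastStore RemoteBlock])
  take SafeGraph:  [SafeGraph RemoteQueue RemoteBlock LocalStore object] + [FastStore LazyIndex LazyEvent RemoteQueue RemoteBlock LocalStore object] + [RemoteBlock object] + [SafeGraph FastStore RemoteBlock]
  take FastStore:  [RemoteQueue RemoteBlock LocalStore object] + [FastStore LazyIndex LazyEvent RemoteQueue RemoteBlock LocalStore object] + [RemoteBlock object] + [FastStore RemoteBlock]
  take LazyIndex:  [RemoteQueue RemoteBlock LocalStore object] + [LazyIndex LazyEvent RemoteQueue RemoteBlock LocalStore object] + [RemoteBlock object] + [RemoteBlock]
  take LazyEvent:  [RemoteQueue RemoteBlock LocalStore object] + [LazyEvent RemoteQueue RemoteBlock LocalStore object] + [RemoteBlock object] + [RemoteBlock]
  take RemoteQueue:  [RemoteQueue RemoteBlock LocalStore object] + [RemoteQueue RemoteBlock LocalStore object] + [RemoteBlock object] + [RemoteBlock]
  take RemoteBlock:  [RemoteBlock LocalStore object] + [RemoteBlock LocalStore object] + [RemoteBlock object] + [RemoteBlock]
  take LocalStore:  [LocalStore object] + [LocalStore object] + [object]
  take object:  [object] + [object] + [object]
MRO: AbstractGraph SafeGraph FastStore LazyIndex LazyEvent RemoteQueue RemoteBlock LocalStore object
super() in FastStore.render on a AbstractGraph instance goes to the class after FastStore in AbstractGraph's MRO: LazyIndex.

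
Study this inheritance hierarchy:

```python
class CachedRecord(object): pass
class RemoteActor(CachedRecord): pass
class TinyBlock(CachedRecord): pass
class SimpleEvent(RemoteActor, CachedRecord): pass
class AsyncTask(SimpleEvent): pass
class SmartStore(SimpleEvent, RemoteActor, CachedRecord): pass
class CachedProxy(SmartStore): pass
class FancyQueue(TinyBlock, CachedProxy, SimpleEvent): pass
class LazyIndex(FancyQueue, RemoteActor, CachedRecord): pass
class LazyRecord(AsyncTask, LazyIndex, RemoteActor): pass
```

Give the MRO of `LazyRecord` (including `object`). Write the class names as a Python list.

L[LazyRecord] = LazyRecord + merge(L[AsyncTask], L[LazyIndex], L[RemoteActor], [AsyncTask LazyIndex RemoteActor])
  take AsyncTask:  [AsyncTask SimpleEvent RemoteActor CachedRecord object] + [LazyIndex FancyQueue TinyBlock CachedProxy SmartStore SimpleEvent RemoteActor CachedRecord object] + [RemoteActor CachedRecord object] + [AsyncTask LazyIndex RemoteActor]
  take LazyIndex:  [SimpleEvent RemoteActor CachedRecord object] + [LazyIndex FancyQueue TinyBlock CachedProxy SmartStore SimpleEvent RemoteActor CachedRecord object] + [RemoteActor CachedRecord object] + [LazyIndex RemoteActor]
  take FancyQueue:  [SimpleEvent RemoteActor CachedRecord object] + [FancyQueue TinyBlock CachedProxy SmartStore SimpleEvent RemoteActor CachedRecord object] + [RemoteActor CachedRecord object] + [RemoteActor]
  take TinyBlock:  [SimpleEvent RemoteActor CachedRecord object] + [TinyBlock CachedProxy SmartStore SimpleEvent RemoteActor CachedRecord object] + [RemoteActor CachedRecord object] + [RemoteActor]
  take CachedProxy:  [SimpleEvent RemoteActor CachedRecord object] + [CachedProxy SmartStore SimpleEvent RemoteActor CachedRecord object] + [RemoteActor CachedRecord object] + [RemoteActor]
  take SmartStore:  [SimpleEvent RemoteActor CachedRecord object] + [SmartStore SimpleEvent RemoteActor CachedRecord object] + [RemoteActor CachedRecord object] + [RemoteActor]
  take SimpleEvent:  [SimpleEvent RemoteActor CachedRecord object] + [SimpleEvent RemoteActor CachedRecord object] + [RemoteActor CachedRecord object] + [RemoteActor]
  take RemoteActor:  [RemoteActor CachedRecord object] + [RemoteActor CachedRecord object] + [RemoteActor CachedRecord object] + [RemoteActor]
  take CachedRecord:  [CachedRecord object] + [CachedRecord object] + [CachedRecord object]
  take object:  [object] + [object] + [object]

[LazyRecord, AsyncTask, LazyIndex, FancyQueue, TinyBlock, CachedProxy, SmartStore, SimpleEvent, RemoteActor, CachedRecord, object]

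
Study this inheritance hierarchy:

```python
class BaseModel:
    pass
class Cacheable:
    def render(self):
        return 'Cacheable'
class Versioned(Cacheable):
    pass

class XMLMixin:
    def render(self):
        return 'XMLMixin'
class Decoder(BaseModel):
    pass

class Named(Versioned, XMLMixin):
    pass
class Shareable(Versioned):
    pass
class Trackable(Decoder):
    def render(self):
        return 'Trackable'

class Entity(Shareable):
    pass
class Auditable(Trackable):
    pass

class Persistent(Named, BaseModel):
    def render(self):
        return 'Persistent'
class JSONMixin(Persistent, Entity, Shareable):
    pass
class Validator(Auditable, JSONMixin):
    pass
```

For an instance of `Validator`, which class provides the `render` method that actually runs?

L[Validator] = Validator + merge(L[Auditable], L[JSONMixin], [Auditable JSONMixin])
  take Auditable:  [Auditable Trackable Decoder BaseModel object] + [JSONMixin Persistent Named Entity Shareable Versioned Cacheable XMLMixin BaseModel object] + [Auditable JSONMixin]
  take Trackable:  [Trackable Decoder BaseModel object] + [JSONMixin Persistent Named Entity Shareable Versioned Cacheable XMLMixin BaseModel object] + [JSONMixin]
  take Decoder:  [Decoder BaseModel object] + [JSONMixin Persistent Named Entity Shareable Versioned Cacheable XMLMixin BaseModel object] + [JSONMixin]
  take JSONMixin:  [BaseModel object] + [JSONMixin Persistent Named Entity Shareable Versioned Cacheable XMLMixin BaseModel object] + [JSONMixin]
  take Persistent:  [BaseModel object] + [Persistent Named Entity Shareable Versioned Cacheable XMLMixin BaseModel object]
  take Named:  [BaseModel object] + [Named Entity Shareable Versioned Cacheable XMLMixin BaseModel object]
  take Entity:  [BaseModel object] + [Entity Shareable Versioned Cacheable XMLMixin BaseModel object]
  take Shareable:  [BaseModel object] + [Shareable Versioned Cacheable XMLMixin BaseModel object]
  take Versioned:  [BaseModel object] + [Versioned Cacheable XMLMixin BaseModel object]
  take Cacheable:  [BaseModel object] + [Cacheable XMLMixin BaseModel object]
  take XMLMixin:  [BaseModel object] + [XMLMixin BaseModel object]
  take BaseModel:  [BaseModel object] + [BaseModel object]
  take object:  [object] + [object]
MRO: Validator Auditable Trackable Decoder JSONMixin Persistent Named Entity Shareable Versioned Cacheable XMLMixin BaseModel object
render is defined in: Cacheable, Persistent, Trackable, XMLMixin. First along the MRO is Trackable.

Trackable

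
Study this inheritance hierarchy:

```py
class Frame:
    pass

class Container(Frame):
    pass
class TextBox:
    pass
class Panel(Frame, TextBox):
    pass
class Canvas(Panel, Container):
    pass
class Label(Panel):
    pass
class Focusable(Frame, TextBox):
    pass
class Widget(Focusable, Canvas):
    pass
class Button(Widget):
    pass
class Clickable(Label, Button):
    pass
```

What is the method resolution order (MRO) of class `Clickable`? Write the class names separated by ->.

Clickable -> Label -> Button -> Widget -> Focusable -> Canvas -> Panel -> Container -> Frame -> TextBox -> object

L[Clickable] = Clickable + merge(L[Label], L[Button], [Label Button])
  take Label:  [Label Panel Frame TextBox object] + [Button Widget Focusable Canvas Panel Container Frame TextBox object] + [Label Button]
  take Button:  [Panel Frame TextBox object] + [Button Widget Focusable Canvas Panel Container Frame TextBox object] + [Button]
  take Widget:  [Panel Frame TextBox object] + [Widget Focusable Canvas Panel Container Frame TextBox object]
  take Focusable:  [Panel Frame TextBox object] + [Focusable Canvas Panel Container Frame TextBox object]
  take Canvas:  [Panel Frame TextBox object] + [Canvas Panel Container Frame TextBox object]
  take Panel:  [Panel Frame TextBox object] + [Panel Container Frame TextBox object]
  take Container:  [Frame TextBox object] + [Container Frame TextBox object]
  take Frame:  [Frame TextBox object] + [Frame TextBox object]
  take TextBox:  [TextBox object] + [TextBox object]
  take object:  [object] + [object]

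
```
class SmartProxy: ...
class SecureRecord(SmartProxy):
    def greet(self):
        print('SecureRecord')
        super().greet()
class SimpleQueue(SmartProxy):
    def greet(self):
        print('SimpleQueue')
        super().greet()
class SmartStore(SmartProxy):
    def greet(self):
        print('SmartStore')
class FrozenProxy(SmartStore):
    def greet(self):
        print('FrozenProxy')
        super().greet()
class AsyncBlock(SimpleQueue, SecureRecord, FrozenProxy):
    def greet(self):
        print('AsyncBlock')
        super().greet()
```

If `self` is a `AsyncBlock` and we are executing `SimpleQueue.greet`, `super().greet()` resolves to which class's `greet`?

L[AsyncBlock] = AsyncBlock + merge(L[SimpleQueue], L[SecureRecord], L[FrozenProxy], [SimpleQueue SecureRecord FrozenProxy])
  take SimpleQueue:  [SimpleQueue SmartProxy object] + [SecureRecord SmartProxy object] + [FrozenProxy SmartStore SmartProxy object] + [SimpleQueue SecureRecord FrozenProxy]
  take SecureRecord:  [SmartProxy object] + [SecureRecord SmartProxy object] + [FrozenProxy SmartStore SmartProxy object] + [SecureRecord FrozenProxy]
  take FrozenProxy:  [SmartProxy object] + [SmartProxy object] + [FrozenProxy SmartStore SmartProxy object] + [FrozenProxy]
  take SmartStore:  [SmartProxy object] + [SmartProxy object] + [SmartStore SmartProxy object]
  take SmartProxy:  [SmartProxy object] + [SmartProxy object] + [SmartProxy object]
  take object:  [object] + [object] + [object]
MRO: AsyncBlock SimpleQueue SecureRecord FrozenProxy SmartStore SmartProxy object
super() in SimpleQueue.greet on a AsyncBlock instance goes to the class after SimpleQueue in AsyncBlock's MRO: SecureRecord.

SecureRecord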